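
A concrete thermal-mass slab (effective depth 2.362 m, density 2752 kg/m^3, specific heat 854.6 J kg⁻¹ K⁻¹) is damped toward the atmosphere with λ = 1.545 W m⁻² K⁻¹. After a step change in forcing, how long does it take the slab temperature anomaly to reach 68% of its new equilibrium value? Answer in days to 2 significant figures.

Areal heat capacity C = ρ c_p D = 2752 × 854.6 × 2.362 = 5.56×10^6 J/(m^2 K).
τ = C / λ = 5.56×10^6 / 1.545 = 3.60×10^6 s.
Fraction reached: 1 − e^(−t/τ) = 0.68 ⇒ t = −τ ln(1 − 0.68) = τ × 1.14.
t = 4.10×10^6 s = 47.4 days.

47 days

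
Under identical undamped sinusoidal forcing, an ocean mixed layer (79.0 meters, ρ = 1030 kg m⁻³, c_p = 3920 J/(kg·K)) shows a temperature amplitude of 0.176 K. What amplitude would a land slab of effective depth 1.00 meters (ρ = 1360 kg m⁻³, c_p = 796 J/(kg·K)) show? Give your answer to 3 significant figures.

51.9 K

C_ocean = 3.19×10^8 J/(m²·K); C_land = 1.08×10^6 J/(m²·K).
A ∝ 1/C ⇒ A_land = A_ocean × C_ocean/C_land = 0.176 × 295 = 51.9 K.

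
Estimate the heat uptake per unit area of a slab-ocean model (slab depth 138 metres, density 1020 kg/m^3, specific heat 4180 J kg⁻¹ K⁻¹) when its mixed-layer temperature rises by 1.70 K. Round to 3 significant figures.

1.00×10^9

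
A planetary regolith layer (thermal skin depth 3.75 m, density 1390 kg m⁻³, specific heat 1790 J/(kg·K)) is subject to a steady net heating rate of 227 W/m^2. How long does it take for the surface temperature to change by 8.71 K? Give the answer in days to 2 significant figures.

Areal heat capacity C = ρ c_p D = 1390 × 1790 × 3.75 = 9.33×10^6 J/(m^2 K).
Time required: Δt = C ΔT / F = 9.33×10^6 × 8.71 / 227 = 3.58×10^5 s.
In days: 3.58×10^5 s / (86400 s/day) = 4.14 days.

4.1 days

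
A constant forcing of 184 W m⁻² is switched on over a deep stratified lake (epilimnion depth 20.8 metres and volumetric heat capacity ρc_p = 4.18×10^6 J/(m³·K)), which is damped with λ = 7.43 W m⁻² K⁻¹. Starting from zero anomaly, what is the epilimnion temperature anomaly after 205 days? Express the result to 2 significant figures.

Areal heat capacity C = ρc_p × D = 4.18×10^6 × 20.8 = 8.69×10^7 J/(m²·K).
τ = C / λ = 8.69×10^7 / 7.43 = 1.17×10^7 s.
Equilibrium anomaly ΔT_eq = F / λ = 184 / 7.43 = 24.8 K.
t = 205 days = 1.77×10^7 s, so t/τ = 1.51.
ΔT(t) = ΔT_eq (1 − e^(−t/τ)) = 24.8 × (1 − e^−1.51) = 19.3 K.

19 K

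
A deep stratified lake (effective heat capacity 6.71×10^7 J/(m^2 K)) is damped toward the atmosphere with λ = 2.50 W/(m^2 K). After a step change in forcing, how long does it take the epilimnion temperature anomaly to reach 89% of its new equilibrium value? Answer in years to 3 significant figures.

1.88 years

Areal heat capacity C = 6.71×10^7 J/(m^2 K) (given).
τ = C / λ = 6.71×10^7 / 2.50 = 2.68×10^7 s.
Fraction reached: 1 − e^(−t/τ) = 0.89 ⇒ t = −τ ln(1 − 0.89) = τ × 2.21.
t = 5.92×10^7 s = 1.88 years.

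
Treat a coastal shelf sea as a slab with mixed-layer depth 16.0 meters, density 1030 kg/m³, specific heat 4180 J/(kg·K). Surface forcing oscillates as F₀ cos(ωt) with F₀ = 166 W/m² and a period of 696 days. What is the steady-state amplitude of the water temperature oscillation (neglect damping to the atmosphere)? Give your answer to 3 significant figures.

Areal heat capacity C = ρ c_p D = 1030 × 4180 × 16.0 = 6.89×10^7 J/(m^2 K).
Angular frequency ω = 2π / T = 2π / 6.01×10^7 s = 1.04×10^-7 s⁻¹.
Cω = 6.89×10^7 × 1.04×10^-7 = 7.20 W/(m²·K).
Amplitude A = F₀ / (Cω) = 166 / 7.20 = 23.1 K.

23.1 K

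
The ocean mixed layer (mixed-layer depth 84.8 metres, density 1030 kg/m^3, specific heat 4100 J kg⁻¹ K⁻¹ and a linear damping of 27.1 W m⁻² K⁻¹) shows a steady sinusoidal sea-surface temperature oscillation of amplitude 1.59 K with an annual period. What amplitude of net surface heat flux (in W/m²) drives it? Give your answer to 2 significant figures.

120

Areal heat capacity C = ρ c_p D = 1030 × 4100 × 84.8 = 3.58×10^8 J/(m²·K).
ω = 2π / 3.15×10^7 s = 1.99×10^-7 s⁻¹.
√((Cω)² + λ²) = √((71.3)² + 27.1²) = 76.3 W/(m²·K).
F₀ = A × √((Cω)²+λ²) = 1.59 × 76.3 = 121 W/m².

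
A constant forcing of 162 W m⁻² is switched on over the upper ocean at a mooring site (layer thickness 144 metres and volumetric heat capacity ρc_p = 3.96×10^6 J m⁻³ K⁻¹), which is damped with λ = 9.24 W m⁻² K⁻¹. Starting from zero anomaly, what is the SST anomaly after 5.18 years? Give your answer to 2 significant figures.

16 K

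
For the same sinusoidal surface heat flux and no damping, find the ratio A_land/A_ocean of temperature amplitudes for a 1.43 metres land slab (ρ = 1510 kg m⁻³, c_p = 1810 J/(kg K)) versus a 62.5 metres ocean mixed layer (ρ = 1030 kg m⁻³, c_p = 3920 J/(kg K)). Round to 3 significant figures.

C_ocean = 1030 × 3920 × 62.5 = 2.52×10^8 J/(m²·K).
C_land = 1510 × 1810 × 1.43 = 3.91×10^6 J/(m²·K).
Undamped amplitude ∝ 1/C, so A_land/A_ocean = C_ocean/C_land = 64.6.

64.6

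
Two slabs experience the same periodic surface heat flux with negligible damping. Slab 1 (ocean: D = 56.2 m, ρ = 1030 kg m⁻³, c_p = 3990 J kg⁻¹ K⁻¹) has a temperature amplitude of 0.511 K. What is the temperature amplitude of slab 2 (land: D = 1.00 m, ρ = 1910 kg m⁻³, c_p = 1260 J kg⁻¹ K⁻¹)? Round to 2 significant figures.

C_ocean = 2.31×10^8 J/(m²·K); C_land = 2.41×10^6 J/(m²·K).
A ∝ 1/C ⇒ A_land = A_ocean × C_ocean/C_land = 0.511 × 96.0 = 49.0 K.

49 K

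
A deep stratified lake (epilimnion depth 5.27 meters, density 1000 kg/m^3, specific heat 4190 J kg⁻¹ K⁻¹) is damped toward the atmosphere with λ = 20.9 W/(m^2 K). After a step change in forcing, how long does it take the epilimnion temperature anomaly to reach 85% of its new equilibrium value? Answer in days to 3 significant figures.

23.2 days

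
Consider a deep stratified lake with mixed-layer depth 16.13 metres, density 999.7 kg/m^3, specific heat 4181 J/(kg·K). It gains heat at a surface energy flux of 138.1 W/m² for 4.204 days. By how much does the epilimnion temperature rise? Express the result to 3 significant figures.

0.744 K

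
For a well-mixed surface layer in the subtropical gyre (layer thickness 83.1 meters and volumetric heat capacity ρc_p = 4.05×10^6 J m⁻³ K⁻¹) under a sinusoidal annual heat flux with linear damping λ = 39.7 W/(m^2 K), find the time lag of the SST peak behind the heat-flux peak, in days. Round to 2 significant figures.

60 days

Areal heat capacity C = ρc_p × D = 4.05×10^6 × 83.1 = 3.37×10^8 J/(m²·K).
ω = 2π / 3.15×10^7 s = 1.99×10^-7 s⁻¹.
Phase lag φ = arctan(Cω/λ) = arctan(67.1/39.7) = 1.04 rad.
Time lag = φ / ω = 1.04 / 1.99×10^-7 = 5.20×10^6 s = 60.2 days.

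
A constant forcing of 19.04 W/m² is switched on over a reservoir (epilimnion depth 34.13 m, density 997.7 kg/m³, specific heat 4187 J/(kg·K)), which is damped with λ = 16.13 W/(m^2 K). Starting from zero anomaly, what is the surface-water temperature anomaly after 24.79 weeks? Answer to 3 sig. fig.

Areal heat capacity C = ρ c_p D = 997.7 × 4187 × 34.13 = 1.43×10^8 J m⁻² K⁻¹.
τ = C / λ = 1.43×10^8 / 16.13 = 8.84×10^6 s.
Equilibrium anomaly ΔT_eq = F / λ = 19.04 / 16.13 = 1.18 K.
t = 24.79 weeks = 1.50×10^7 s, so t/τ = 1.70.
ΔT(t) = ΔT_eq (1 − e^(−t/τ)) = 1.18 × (1 − e^−1.70) = 0.964 K.

0.964 K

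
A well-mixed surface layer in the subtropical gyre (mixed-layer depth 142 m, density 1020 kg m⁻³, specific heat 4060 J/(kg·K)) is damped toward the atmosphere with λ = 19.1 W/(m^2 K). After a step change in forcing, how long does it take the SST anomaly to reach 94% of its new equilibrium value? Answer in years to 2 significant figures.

2.7 years

Areal heat capacity C = ρ c_p D = 1020 × 4060 × 142 = 5.88×10^8 J/(m²·K).
τ = C / λ = 5.88×10^8 / 19.1 = 3.08×10^7 s.
Fraction reached: 1 − e^(−t/τ) = 0.94 ⇒ t = −τ ln(1 − 0.94) = τ × 2.81.
t = 8.66×10^7 s = 2.74 years.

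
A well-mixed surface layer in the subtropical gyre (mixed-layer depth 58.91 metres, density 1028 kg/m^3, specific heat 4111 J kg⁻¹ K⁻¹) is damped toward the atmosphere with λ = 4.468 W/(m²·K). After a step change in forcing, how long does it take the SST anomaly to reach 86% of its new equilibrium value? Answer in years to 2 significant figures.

3.5 years

Areal heat capacity C = ρ c_p D = 1028 × 4111 × 58.91 = 2.49×10^8 J m⁻² K⁻¹.
τ = C / λ = 2.49×10^8 / 4.468 = 5.57×10^7 s.
Fraction reached: 1 − e^(−t/τ) = 0.86 ⇒ t = −τ ln(1 − 0.86) = τ × 1.97.
t = 1.10×10^8 s = 3.47 years.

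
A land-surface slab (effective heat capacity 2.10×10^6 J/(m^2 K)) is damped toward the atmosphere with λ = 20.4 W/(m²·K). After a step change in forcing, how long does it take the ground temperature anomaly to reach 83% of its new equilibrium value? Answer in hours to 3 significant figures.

50.7 hours

Areal heat capacity C = 2.10×10^6 J/(m^2 K) (given).
τ = C / λ = 2.10×10^6 / 20.4 = 1.03×10^5 s.
Fraction reached: 1 − e^(−t/τ) = 0.83 ⇒ t = −τ ln(1 − 0.83) = τ × 1.77.
t = 1.82×10^5 s = 50.7 hours.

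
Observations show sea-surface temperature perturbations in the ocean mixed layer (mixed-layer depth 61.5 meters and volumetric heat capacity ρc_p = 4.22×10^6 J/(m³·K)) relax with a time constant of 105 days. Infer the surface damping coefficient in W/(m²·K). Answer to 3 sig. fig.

28.6

Areal heat capacity C = ρc_p × D = 4.22×10^6 × 61.5 = 2.60×10^8 J/(m²·K).
τ = 105 days = 9.07×10^6 s.
λ = C / τ = 2.60×10^8 / 9.07×10^6 = 28.6 W/(m²·K).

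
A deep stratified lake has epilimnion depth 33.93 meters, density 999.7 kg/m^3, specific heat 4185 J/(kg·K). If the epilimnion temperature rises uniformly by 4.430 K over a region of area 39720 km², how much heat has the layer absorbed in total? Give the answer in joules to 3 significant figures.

2.50×10^19 J

Areal heat capacity C = ρ c_p D = 999.7 × 4185 × 33.93 = 1.42×10^8 J/(m²·K).
Heat per unit area: q = C ΔT = 1.42×10^8 × 4.430 = 6.29×10^8 J/m².
Total heat: Q = q × A = 6.29×10^8 × (39720 × 10⁶ m²) = 2.50×10^19 J.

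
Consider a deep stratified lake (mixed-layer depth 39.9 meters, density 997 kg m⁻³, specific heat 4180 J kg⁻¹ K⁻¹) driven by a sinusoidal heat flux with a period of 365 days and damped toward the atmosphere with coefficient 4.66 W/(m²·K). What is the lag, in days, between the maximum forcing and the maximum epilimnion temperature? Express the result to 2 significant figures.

Areal heat capacity C = ρ c_p D = 997 × 4180 × 39.9 = 1.66×10^8 J/(m^2 K).
ω = 2π / 3.15×10^7 s = 1.99×10^-7 s⁻¹.
Phase lag φ = arctan(Cω/λ) = arctan(33.1/4.66) = 1.43 rad.
Time lag = φ / ω = 1.43 / 1.99×10^-7 = 7.18×10^6 s = 83.1 days.

83 days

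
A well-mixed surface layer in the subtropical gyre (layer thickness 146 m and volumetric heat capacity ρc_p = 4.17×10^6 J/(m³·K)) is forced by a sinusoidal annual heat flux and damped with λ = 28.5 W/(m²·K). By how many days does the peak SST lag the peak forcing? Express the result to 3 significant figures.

Areal heat capacity C = ρc_p × D = 4.17×10^6 × 146 = 6.09×10^8 J/(m^2 K).
ω = 2π / 3.15×10^7 s = 1.99×10^-7 s⁻¹.
Phase lag φ = arctan(Cω/λ) = arctan(121/28.5) = 1.34 rad.
Time lag = φ / ω = 1.34 / 1.99×10^-7 = 6.73×10^6 s = 77.8 days.

77.8 days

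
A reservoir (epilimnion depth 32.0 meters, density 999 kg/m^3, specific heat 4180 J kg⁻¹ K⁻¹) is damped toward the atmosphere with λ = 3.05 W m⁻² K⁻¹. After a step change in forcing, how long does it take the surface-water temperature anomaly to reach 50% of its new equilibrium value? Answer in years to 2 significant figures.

Areal heat capacity C = ρ c_p D = 999 × 4180 × 32.0 = 1.34×10^8 J m⁻² K⁻¹.
τ = C / λ = 1.34×10^8 / 3.05 = 4.38×10^7 s.
Fraction reached: 1 − e^(−t/τ) = 0.50 ⇒ t = −τ ln(1 − 0.50) = τ × 0.693.
t = 3.04×10^7 s = 0.962 years.

0.96 years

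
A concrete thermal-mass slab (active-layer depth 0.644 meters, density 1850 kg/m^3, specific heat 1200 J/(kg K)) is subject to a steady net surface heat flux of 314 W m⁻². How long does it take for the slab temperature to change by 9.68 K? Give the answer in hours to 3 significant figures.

12.2 hours

Areal heat capacity C = ρ c_p D = 1850 × 1200 × 0.644 = 1.43×10^6 J m⁻² K⁻¹.
Time required: Δt = C ΔT / F = 1.43×10^6 × 9.68 / 314 = 44100 s.
In hours: 44100 s / (3600 s/hour) = 12.2 hours.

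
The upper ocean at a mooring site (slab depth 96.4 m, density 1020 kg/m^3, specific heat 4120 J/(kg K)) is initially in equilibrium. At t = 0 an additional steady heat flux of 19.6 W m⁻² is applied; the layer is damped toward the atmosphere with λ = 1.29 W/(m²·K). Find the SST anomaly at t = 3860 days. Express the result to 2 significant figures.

Areal heat capacity C = ρ c_p D = 1020 × 4120 × 96.4 = 4.05×10^8 J/(m²·K).
τ = C / λ = 4.05×10^8 / 1.29 = 3.14×10^8 s.
Equilibrium anomaly ΔT_eq = F / λ = 19.6 / 1.29 = 15.2 K.
t = 3860 days = 3.34×10^8 s, so t/τ = 1.06.
ΔT(t) = ΔT_eq (1 − e^(−t/τ)) = 15.2 × (1 − e^−1.06) = 9.94 K.

9.9 K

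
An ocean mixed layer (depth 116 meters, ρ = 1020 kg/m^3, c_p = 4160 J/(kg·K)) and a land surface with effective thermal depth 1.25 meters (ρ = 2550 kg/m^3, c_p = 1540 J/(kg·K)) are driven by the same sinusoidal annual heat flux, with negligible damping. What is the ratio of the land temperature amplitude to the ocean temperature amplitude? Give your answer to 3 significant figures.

C_ocean = 1020 × 4160 × 116 = 4.92×10^8 J/(m²·K).
C_land = 2550 × 1540 × 1.25 = 4.91×10^6 J/(m²·K).
Undamped amplitude ∝ 1/C, so A_land/A_ocean = C_ocean/C_land = 100.

100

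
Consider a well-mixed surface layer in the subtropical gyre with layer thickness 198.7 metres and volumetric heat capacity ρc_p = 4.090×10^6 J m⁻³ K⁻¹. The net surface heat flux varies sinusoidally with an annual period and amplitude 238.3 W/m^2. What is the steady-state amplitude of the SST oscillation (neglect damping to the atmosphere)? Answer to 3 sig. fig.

1.47 K

Areal heat capacity C = ρc_p × D = 4.090×10^6 × 198.7 = 8.13×10^8 J/(m²·K).
Angular frequency ω = 2π / T = 2π / 3.15×10^7 s = 1.99×10^-7 s⁻¹.
Cω = 8.13×10^8 × 1.99×10^-7 = 162 W/(m²·K).
Amplitude A = F₀ / (Cω) = 238.3 / 162 = 1.47 K.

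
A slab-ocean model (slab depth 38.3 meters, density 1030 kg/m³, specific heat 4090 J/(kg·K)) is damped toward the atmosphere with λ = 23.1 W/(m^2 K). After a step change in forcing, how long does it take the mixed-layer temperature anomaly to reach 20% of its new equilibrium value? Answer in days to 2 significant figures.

18 days

Areal heat capacity C = ρ c_p D = 1030 × 4090 × 38.3 = 1.61×10^8 J m⁻² K⁻¹.
τ = C / λ = 1.61×10^8 / 23.1 = 6.98×10^6 s.
Fraction reached: 1 − e^(−t/τ) = 0.20 ⇒ t = −τ ln(1 − 0.20) = τ × 0.223.
t = 1.56×10^6 s = 18.0 days.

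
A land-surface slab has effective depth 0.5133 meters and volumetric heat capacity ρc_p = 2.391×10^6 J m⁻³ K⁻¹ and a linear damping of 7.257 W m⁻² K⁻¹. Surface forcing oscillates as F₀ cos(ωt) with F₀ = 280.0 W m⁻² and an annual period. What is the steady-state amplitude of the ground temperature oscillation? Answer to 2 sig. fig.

Areal heat capacity C = ρc_p × D = 2.391×10^6 × 0.5133 = 1.23×10^6 J m⁻² K⁻¹.
Angular frequency ω = 2π / T = 2π / 3.15×10^7 s = 1.99×10^-7 s⁻¹.
√((Cω)² + λ²) = √((0.245)² + 7.257²) = 7.26 W/(m²·K).
Amplitude A = F₀ / √((Cω)²+λ²) = 280.0 / 7.26 = 38.6 K.

39 K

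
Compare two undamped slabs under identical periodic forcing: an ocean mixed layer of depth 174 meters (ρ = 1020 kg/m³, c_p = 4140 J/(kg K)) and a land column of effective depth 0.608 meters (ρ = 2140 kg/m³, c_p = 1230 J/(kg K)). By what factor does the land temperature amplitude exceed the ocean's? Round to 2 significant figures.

460

C_ocean = 1020 × 4140 × 174 = 7.35×10^8 J/(m²·K).
C_land = 2140 × 1230 × 0.608 = 1.60×10^6 J/(m²·K).
Undamped amplitude ∝ 1/C, so A_land/A_ocean = C_ocean/C_land = 459.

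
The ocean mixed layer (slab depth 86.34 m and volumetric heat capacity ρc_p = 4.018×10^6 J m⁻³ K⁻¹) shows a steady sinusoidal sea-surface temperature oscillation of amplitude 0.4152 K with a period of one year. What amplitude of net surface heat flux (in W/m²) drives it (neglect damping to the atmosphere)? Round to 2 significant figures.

Areal heat capacity C = ρc_p × D = 4.018×10^6 × 86.34 = 3.47×10^8 J m⁻² K⁻¹.
ω = 2π / 3.15×10^7 s = 1.99×10^-7 s⁻¹.
Cω = 3.47×10^8 × 1.99×10^-7 = 69.1 W/(m²·K).
F₀ = A × Cω = 0.4152 × 69.1 = 28.7 W/m².

29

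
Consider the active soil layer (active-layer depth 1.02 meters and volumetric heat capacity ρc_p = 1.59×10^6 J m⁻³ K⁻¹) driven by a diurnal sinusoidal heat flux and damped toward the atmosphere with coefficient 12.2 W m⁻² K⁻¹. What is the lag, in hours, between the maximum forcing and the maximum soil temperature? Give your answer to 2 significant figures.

Areal heat capacity C = ρc_p × D = 1.59×10^6 × 1.02 = 1.62×10^6 J m⁻² K⁻¹.
ω = 2π / 86400 s = 7.27×10^-5 s⁻¹.
Phase lag φ = arctan(Cω/λ) = arctan(118/12.2) = 1.47 rad.
Time lag = φ / ω = 1.47 / 7.27×10^-5 = 20200 s = 5.61 hours.

5.6 hours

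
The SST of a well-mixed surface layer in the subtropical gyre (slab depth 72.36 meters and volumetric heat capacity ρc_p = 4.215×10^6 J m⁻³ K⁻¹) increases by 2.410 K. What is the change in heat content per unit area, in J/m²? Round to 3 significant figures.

7.35×10^8

Areal heat capacity C = ρc_p × D = 4.215×10^6 × 72.36 = 3.05×10^8 J/(m^2 K).
ΔQ = C ΔT = 3.05×10^8 × 2.410 = 7.35×10^8 J/m².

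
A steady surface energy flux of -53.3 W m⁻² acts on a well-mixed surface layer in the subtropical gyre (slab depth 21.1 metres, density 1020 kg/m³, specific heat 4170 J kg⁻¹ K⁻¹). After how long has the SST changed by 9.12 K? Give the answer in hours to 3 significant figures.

4270 hours

Areal heat capacity C = ρ c_p D = 1020 × 4170 × 21.1 = 8.97×10^7 J m⁻² K⁻¹.
Time required: Δt = C ΔT / F = 8.97×10^7 × -9.12 / -53.3 = 1.54×10^7 s.
In hours: 1.54×10^7 s / (3600 s/hour) = 4270 hours.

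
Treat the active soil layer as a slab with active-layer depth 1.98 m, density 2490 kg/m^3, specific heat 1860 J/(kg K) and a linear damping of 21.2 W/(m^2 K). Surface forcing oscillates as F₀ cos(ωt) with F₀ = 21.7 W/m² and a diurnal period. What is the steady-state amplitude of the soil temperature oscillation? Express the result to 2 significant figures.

Areal heat capacity C = ρ c_p D = 2490 × 1860 × 1.98 = 9.17×10^6 J m⁻² K⁻¹.
Angular frequency ω = 2π / T = 2π / 86400 s = 7.27×10^-5 s⁻¹.
√((Cω)² + λ²) = √((667)² + 21.2²) = 667 W/(m²·K).
Amplitude A = F₀ / √((Cω)²+λ²) = 21.7 / 667 = 0.0325 K.

0.033 K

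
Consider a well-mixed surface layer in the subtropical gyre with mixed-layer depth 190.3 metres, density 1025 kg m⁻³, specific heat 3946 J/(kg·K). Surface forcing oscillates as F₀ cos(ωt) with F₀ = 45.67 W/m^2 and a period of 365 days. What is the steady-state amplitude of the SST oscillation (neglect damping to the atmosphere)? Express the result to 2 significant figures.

Areal heat capacity C = ρ c_p D = 1025 × 3946 × 190.3 = 7.70×10^8 J/(m²·K).
Angular frequency ω = 2π / T = 2π / 3.15×10^7 s = 1.99×10^-7 s⁻¹.
Cω = 7.70×10^8 × 1.99×10^-7 = 153 W/(m²·K).
Amplitude A = F₀ / (Cω) = 45.67 / 153 = 0.298 K.

0.30 K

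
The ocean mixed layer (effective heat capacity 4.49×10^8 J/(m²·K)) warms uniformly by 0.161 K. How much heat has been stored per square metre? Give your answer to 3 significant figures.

7.23×10^7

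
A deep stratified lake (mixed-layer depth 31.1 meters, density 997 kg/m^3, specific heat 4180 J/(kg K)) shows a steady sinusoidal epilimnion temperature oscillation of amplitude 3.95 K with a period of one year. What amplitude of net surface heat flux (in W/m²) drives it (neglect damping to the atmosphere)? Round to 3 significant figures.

102

Areal heat capacity C = ρ c_p D = 997 × 4180 × 31.1 = 1.30×10^8 J m⁻² K⁻¹.
ω = 2π / 3.15×10^7 s = 1.99×10^-7 s⁻¹.
Cω = 1.30×10^8 × 1.99×10^-7 = 25.8 W/(m²·K).
F₀ = A × Cω = 3.95 × 25.8 = 102 W/m².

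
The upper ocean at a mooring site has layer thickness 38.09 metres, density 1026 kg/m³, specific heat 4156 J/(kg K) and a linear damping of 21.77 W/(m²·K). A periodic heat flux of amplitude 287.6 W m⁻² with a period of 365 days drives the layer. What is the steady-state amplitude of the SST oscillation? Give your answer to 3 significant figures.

Areal heat capacity C = ρ c_p D = 1026 × 4156 × 38.09 = 1.62×10^8 J/(m^2 K).
Angular frequency ω = 2π / T = 2π / 3.15×10^7 s = 1.99×10^-7 s⁻¹.
√((Cω)² + λ²) = √((32.4)² + 21.77²) = 39.0 W/(m²·K).
Amplitude A = F₀ / √((Cω)²+λ²) = 287.6 / 39.0 = 7.37 K.

7.37 K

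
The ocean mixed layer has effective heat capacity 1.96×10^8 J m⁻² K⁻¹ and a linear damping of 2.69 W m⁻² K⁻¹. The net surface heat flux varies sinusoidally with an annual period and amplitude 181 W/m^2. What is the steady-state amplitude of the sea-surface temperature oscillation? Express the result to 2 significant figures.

4.6 K

Areal heat capacity C = 1.96×10^8 J m⁻² K⁻¹ (given).
Angular frequency ω = 2π / T = 2π / 3.15×10^7 s = 1.99×10^-7 s⁻¹.
√((Cω)² + λ²) = √((39.1)² + 2.69²) = 39.1 W/(m²·K).
Amplitude A = F₀ / √((Cω)²+λ²) = 181 / 39.1 = 4.62 K.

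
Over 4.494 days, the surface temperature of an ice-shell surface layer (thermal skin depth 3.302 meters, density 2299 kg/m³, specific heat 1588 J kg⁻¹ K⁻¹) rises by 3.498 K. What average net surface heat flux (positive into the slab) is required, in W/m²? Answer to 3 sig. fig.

109

Areal heat capacity C = ρ c_p D = 2299 × 1588 × 3.302 = 1.21×10^7 J/(m^2 K).
Required heat per unit area: Q = C ΔT = 1.21×10^7 × 3.498 = 4.22×10^7 J/m².
Flux F = Q / Δt = 4.22×10^7 / 3.88×10^5 s = 109 W/m².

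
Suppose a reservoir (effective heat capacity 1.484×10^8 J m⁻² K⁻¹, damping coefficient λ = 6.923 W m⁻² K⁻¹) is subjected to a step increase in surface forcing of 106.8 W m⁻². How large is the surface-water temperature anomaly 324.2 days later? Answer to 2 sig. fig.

Areal heat capacity C = 1.484×10^8 J m⁻² K⁻¹ (given).
τ = C / λ = 1.48×10^8 / 6.923 = 2.14×10^7 s.
Equilibrium anomaly ΔT_eq = F / λ = 106.8 / 6.923 = 15.4 K.
t = 324.2 days = 2.80×10^7 s, so t/τ = 1.31.
ΔT(t) = ΔT_eq (1 − e^(−t/τ)) = 15.4 × (1 − e^−1.31) = 11.3 K.

11 K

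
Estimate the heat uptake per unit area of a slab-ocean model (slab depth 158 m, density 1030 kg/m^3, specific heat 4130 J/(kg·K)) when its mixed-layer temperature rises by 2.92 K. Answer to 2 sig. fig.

Areal heat capacity C = ρ c_p D = 1030 × 4130 × 158 = 6.72×10^8 J/(m²·K).
ΔQ = C ΔT = 6.72×10^8 × 2.92 = 1.96×10^9 J/m².

2.0×10^9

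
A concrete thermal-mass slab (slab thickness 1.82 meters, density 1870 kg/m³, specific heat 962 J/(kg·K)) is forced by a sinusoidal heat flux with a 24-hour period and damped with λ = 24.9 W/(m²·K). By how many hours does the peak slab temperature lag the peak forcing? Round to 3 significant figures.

5.60 hours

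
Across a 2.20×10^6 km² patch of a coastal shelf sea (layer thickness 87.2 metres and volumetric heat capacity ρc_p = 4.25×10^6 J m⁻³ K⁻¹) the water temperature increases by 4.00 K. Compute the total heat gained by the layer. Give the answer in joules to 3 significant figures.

3.26×10^21 J

Areal heat capacity C = ρc_p × D = 4.25×10^6 × 87.2 = 3.71×10^8 J m⁻² K⁻¹.
Heat per unit area: q = C ΔT = 3.71×10^8 × 4.00 = 1.48×10^9 J/m².
Total heat: Q = q × A = 1.48×10^9 × (2.20×10^6 × 10⁶ m²) = 3.26×10^21 J.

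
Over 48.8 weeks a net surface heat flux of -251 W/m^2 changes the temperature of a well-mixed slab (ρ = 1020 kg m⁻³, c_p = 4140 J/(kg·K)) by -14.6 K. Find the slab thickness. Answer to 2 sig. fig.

120 m

Heat input Q = F Δt = -251 × 2.95×10^7 s = -7.41×10^9 J/m².
Required areal heat capacity C = Q / ΔT = 5.07×10^8 J/(m²·K).
Depth D = C / (ρ c_p) = 5.07×10^8 / (1020 × 4140) = 120 m.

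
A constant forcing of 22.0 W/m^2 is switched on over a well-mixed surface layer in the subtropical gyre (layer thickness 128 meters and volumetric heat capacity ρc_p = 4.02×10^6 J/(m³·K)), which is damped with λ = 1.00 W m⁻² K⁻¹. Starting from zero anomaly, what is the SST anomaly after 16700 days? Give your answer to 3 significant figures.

20.7 K

Areal heat capacity C = ρc_p × D = 4.02×10^6 × 128 = 5.15×10^8 J m⁻² K⁻¹.
τ = C / λ = 5.15×10^8 / 1.00 = 5.15×10^8 s.
Equilibrium anomaly ΔT_eq = F / λ = 22.0 / 1.00 = 22.0 K.
t = 16700 days = 1.44×10^9 s, so t/τ = 2.80.
ΔT(t) = ΔT_eq (1 − e^(−t/τ)) = 22.0 × (1 − e^−2.80) = 20.7 K.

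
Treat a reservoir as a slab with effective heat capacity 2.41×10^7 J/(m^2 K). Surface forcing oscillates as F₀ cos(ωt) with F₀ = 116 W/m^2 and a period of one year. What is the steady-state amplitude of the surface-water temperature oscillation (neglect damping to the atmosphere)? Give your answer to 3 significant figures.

Areal heat capacity C = 2.41×10^7 J/(m^2 K) (given).
Angular frequency ω = 2π / T = 2π / 3.15×10^7 s = 1.99×10^-7 s⁻¹.
Cω = 2.41×10^7 × 1.99×10^-7 = 4.80 W/(m²·K).
Amplitude A = F₀ / (Cω) = 116 / 4.80 = 24.2 K.

24.2 K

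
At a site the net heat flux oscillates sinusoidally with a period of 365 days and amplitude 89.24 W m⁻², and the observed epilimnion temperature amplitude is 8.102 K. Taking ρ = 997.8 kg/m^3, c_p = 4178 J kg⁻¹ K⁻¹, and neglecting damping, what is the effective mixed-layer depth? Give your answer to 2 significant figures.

13 m

ω = 2π / 3.15×10^7 s = 1.99×10^-7 s⁻¹.
Required C = F₀ / (A ω) = 89.24 / (8.102 × 1.99×10^-7) = 5.53×10^7 J/(m²·K).
D = C / (ρ c_p) = 5.53×10^7 / (997.8 × 4178) = 13.3 m.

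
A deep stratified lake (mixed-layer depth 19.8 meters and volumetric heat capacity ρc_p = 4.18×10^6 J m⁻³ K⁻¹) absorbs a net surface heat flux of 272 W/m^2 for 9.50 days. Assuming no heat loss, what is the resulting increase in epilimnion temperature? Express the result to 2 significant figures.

2.7 K

Areal heat capacity C = ρc_p × D = 4.18×10^6 × 19.8 = 8.28×10^7 J/(m²·K).
Net heat input Q = F Δt = 272 × (9.50 days × 86400 s/day) = 2.23×10^8 J/m².
ΔT = Q / C = 2.23×10^8 / 8.28×10^7 = 2.70 K.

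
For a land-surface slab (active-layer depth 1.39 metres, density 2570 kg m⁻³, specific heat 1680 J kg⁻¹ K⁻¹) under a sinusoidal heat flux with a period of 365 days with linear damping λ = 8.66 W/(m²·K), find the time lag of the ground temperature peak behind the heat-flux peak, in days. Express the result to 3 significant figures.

7.97 days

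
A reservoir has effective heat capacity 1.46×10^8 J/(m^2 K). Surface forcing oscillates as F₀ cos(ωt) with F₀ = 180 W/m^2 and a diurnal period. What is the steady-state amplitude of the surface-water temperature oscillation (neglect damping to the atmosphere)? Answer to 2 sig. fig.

0.017 K

Areal heat capacity C = 1.46×10^8 J/(m^2 K) (given).
Angular frequency ω = 2π / T = 2π / 86400 s = 7.27×10^-5 s⁻¹.
Cω = 1.46×10^8 × 7.27×10^-5 = 10600 W/(m²·K).
Amplitude A = F₀ / (Cω) = 180 / 10600 = 0.0170 K.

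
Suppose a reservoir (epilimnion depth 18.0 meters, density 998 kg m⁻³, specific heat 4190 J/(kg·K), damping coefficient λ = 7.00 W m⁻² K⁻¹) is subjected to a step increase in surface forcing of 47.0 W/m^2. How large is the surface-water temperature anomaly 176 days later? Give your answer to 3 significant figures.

5.08 K

Areal heat capacity C = ρ c_p D = 998 × 4190 × 18.0 = 7.53×10^7 J/(m²·K).
τ = C / λ = 7.53×10^7 / 7.00 = 1.08×10^7 s.
Equilibrium anomaly ΔT_eq = F / λ = 47.0 / 7.00 = 6.71 K.
t = 176 days = 1.52×10^7 s, so t/τ = 1.41.
ΔT(t) = ΔT_eq (1 − e^(−t/τ)) = 6.71 × (1 − e^−1.41) = 5.08 K.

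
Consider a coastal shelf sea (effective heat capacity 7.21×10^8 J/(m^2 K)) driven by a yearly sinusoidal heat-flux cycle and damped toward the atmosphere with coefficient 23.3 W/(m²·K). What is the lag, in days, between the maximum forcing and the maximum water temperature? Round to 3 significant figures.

Areal heat capacity C = 7.21×10^8 J/(m^2 K) (given).
ω = 2π / 3.15×10^7 s = 1.99×10^-7 s⁻¹.
Phase lag φ = arctan(Cω/λ) = arctan(144/23.3) = 1.41 rad.
Time lag = φ / ω = 1.41 / 1.99×10^-7 = 7.08×10^6 s = 81.9 days.

81.9 days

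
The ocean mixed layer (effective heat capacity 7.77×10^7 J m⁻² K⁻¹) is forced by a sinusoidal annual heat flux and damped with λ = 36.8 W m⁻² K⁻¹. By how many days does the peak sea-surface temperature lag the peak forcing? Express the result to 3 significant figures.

23.1 days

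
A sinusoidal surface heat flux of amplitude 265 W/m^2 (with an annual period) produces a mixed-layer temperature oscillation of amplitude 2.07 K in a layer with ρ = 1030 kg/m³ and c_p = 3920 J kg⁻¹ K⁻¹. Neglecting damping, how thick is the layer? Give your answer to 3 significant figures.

159 m

ω = 2π / 3.15×10^7 s = 1.99×10^-7 s⁻¹.
Required C = F₀ / (A ω) = 265 / (2.07 × 1.99×10^-7) = 6.43×10^8 J/(m²·K).
D = C / (ρ c_p) = 6.43×10^8 / (1030 × 3920) = 159 m.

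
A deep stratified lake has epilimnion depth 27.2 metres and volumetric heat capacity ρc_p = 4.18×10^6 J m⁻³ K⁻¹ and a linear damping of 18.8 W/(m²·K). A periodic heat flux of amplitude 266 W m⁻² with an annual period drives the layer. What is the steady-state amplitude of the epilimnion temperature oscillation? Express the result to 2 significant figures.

9.0 K

Areal heat capacity C = ρc_p × D = 4.18×10^6 × 27.2 = 1.14×10^8 J/(m²·K).
Angular frequency ω = 2π / T = 2π / 3.15×10^7 s = 1.99×10^-7 s⁻¹.
√((Cω)² + λ²) = √((22.7)² + 18.8²) = 29.4 W/(m²·K).
Amplitude A = F₀ / √((Cω)²+λ²) = 266 / 29.4 = 9.04 K.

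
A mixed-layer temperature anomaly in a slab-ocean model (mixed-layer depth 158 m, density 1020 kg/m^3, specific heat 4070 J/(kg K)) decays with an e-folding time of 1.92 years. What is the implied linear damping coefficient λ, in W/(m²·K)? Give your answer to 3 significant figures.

Areal heat capacity C = ρ c_p D = 1020 × 4070 × 158 = 6.56×10^8 J/(m²·K).
τ = 1.92 years = 6.06×10^7 s.
λ = C / τ = 6.56×10^8 / 6.06×10^7 = 10.8 W/(m²·K).

10.8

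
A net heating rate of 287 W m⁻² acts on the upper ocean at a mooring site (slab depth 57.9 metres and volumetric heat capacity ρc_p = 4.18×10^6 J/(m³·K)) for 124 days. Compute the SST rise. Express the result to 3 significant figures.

Areal heat capacity C = ρc_p × D = 4.18×10^6 × 57.9 = 2.42×10^8 J/(m^2 K).
Net heat input Q = F Δt = 287 × (124 days × 86400 s/day) = 3.07×10^9 J/m².
ΔT = Q / C = 3.07×10^9 / 2.42×10^8 = 12.7 K.

12.7 K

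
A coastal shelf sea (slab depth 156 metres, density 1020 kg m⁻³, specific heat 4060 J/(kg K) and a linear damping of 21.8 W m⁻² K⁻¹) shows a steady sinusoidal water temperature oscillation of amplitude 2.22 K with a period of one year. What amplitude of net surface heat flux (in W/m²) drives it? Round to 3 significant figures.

Areal heat capacity C = ρ c_p D = 1020 × 4060 × 156 = 6.46×10^8 J/(m^2 K).
ω = 2π / 3.15×10^7 s = 1.99×10^-7 s⁻¹.
√((Cω)² + λ²) = √((129)² + 21.8²) = 131 W/(m²·K).
F₀ = A × √((Cω)²+λ²) = 2.22 × 131 = 290 W/m².

290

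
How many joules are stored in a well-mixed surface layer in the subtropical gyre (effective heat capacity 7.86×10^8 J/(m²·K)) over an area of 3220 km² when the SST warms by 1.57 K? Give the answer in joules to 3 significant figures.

Areal heat capacity C = 7.86×10^8 J/(m²·K) (given).
Heat per unit area: q = C ΔT = 7.86×10^8 × 1.57 = 1.23×10^9 J/m².
Total heat: Q = q × A = 1.23×10^9 × (3220 × 10⁶ m²) = 3.97×10^18 J.

3.97×10^18 J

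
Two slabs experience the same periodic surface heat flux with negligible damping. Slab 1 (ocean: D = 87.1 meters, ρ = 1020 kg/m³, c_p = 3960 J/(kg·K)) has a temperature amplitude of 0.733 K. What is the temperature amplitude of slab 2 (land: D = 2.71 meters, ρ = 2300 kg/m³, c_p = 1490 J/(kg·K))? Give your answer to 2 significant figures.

28 K

C_ocean = 3.52×10^8 J/(m²·K); C_land = 9.29×10^6 J/(m²·K).
A ∝ 1/C ⇒ A_land = A_ocean × C_ocean/C_land = 0.733 × 37.9 = 27.8 K.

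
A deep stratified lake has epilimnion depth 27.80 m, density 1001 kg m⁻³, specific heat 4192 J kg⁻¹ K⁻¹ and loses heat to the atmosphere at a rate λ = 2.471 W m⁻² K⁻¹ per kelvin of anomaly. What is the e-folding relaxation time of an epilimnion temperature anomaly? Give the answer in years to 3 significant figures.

Areal heat capacity C = ρ c_p D = 1001 × 4192 × 27.80 = 1.17×10^8 J m⁻² K⁻¹.
Relaxation time τ = C / λ = 1.17×10^8 / 2.471 = 4.72×10^7 s.
In years: 4.72×10^7 s / (3.156×10^7 s/year) = 1.50 years.

1.50 years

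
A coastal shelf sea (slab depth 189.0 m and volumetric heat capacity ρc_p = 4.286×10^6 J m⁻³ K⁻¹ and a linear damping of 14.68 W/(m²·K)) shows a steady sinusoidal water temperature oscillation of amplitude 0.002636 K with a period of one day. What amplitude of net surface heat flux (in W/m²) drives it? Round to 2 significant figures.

Areal heat capacity C = ρc_p × D = 4.286×10^6 × 189.0 = 8.10×10^8 J/(m^2 K).
ω = 2π / 86400 s = 7.27×10^-5 s⁻¹.
√((Cω)² + λ²) = √((58900)² + 14.68²) = 58900 W/(m²·K).
F₀ = A × √((Cω)²+λ²) = 0.002636 × 58900 = 155 W/m².

160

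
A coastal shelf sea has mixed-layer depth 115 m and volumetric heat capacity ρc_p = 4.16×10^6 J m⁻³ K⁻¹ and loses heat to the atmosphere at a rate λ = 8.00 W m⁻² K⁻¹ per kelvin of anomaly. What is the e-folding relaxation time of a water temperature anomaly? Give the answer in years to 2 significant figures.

Areal heat capacity C = ρc_p × D = 4.16×10^6 × 115 = 4.78×10^8 J/(m²·K).
Relaxation time τ = C / λ = 4.78×10^8 / 8.00 = 5.98×10^7 s.
In years: 5.98×10^7 s / (3.156×10^7 s/year) = 1.89 years.

1.9 years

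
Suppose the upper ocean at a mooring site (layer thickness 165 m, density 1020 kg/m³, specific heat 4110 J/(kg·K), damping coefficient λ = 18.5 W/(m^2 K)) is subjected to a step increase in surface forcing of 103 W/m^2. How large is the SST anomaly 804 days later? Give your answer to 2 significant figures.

Areal heat capacity C = ρ c_p D = 1020 × 4110 × 165 = 6.92×10^8 J m⁻² K⁻¹.
τ = C / λ = 6.92×10^8 / 18.5 = 3.74×10^7 s.
Equilibrium anomaly ΔT_eq = F / λ = 103 / 18.5 = 5.57 K.
t = 804 days = 6.95×10^7 s, so t/τ = 1.86.
ΔT(t) = ΔT_eq (1 − e^(−t/τ)) = 5.57 × (1 − e^−1.86) = 4.70 K.

4.7 K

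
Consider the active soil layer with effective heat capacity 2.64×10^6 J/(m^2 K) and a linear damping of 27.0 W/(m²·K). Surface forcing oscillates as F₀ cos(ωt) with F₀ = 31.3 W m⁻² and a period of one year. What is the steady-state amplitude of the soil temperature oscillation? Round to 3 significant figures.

Areal heat capacity C = 2.64×10^6 J/(m^2 K) (given).
Angular frequency ω = 2π / T = 2π / 3.15×10^7 s = 1.99×10^-7 s⁻¹.
√((Cω)² + λ²) = √((0.526)² + 27.0²) = 27.0 W/(m²·K).
Amplitude A = F₀ / √((Cω)²+λ²) = 31.3 / 27.0 = 1.16 K.

1.16 K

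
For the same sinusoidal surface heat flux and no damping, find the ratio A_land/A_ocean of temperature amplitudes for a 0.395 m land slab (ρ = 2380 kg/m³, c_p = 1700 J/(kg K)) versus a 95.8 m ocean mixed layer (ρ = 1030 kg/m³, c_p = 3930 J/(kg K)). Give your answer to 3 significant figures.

C_ocean = 1030 × 3930 × 95.8 = 3.88×10^8 J/(m²·K).
C_land = 2380 × 1700 × 0.395 = 1.60×10^6 J/(m²·K).
Undamped amplitude ∝ 1/C, so A_land/A_ocean = C_ocean/C_land = 243.

243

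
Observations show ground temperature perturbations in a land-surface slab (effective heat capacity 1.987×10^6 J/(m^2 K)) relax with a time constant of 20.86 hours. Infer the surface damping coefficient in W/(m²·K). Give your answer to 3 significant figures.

26.5

Areal heat capacity C = 1.987×10^6 J/(m^2 K) (given).
τ = 20.86 hours = 75100 s.
λ = C / τ = 1.99×10^6 / 75100 = 26.5 W/(m²·K).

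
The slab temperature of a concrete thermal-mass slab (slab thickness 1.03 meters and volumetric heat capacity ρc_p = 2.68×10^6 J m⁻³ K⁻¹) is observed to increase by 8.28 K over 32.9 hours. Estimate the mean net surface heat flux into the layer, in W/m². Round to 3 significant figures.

193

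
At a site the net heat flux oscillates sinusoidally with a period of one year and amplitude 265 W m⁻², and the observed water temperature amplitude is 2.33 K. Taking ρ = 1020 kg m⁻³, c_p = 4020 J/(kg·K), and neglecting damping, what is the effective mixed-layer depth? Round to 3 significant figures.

ω = 2π / 3.15×10^7 s = 1.99×10^-7 s⁻¹.
Required C = F₀ / (A ω) = 265 / (2.33 × 1.99×10^-7) = 5.71×10^8 J/(m²·K).
D = C / (ρ c_p) = 5.71×10^8 / (1020 × 4020) = 139 m.

139 m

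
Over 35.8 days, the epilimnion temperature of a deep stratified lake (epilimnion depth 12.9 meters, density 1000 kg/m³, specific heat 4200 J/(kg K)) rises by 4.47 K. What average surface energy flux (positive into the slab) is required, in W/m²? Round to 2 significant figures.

78

Areal heat capacity C = ρ c_p D = 1000 × 4200 × 12.9 = 5.42×10^7 J m⁻² K⁻¹.
Required heat per unit area: Q = C ΔT = 5.42×10^7 × 4.47 = 2.42×10^8 J/m².
Flux F = Q / Δt = 2.42×10^8 / 3.09×10^6 s = 78.3 W/m².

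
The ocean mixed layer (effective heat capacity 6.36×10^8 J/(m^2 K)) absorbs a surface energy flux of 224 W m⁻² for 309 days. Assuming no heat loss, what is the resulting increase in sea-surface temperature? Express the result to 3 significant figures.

Areal heat capacity C = 6.36×10^8 J/(m^2 K) (given).
Net heat input Q = F Δt = 224 × (309 days × 86400 s/day) = 5.98×10^9 J/m².
ΔT = Q / C = 5.98×10^9 / 6.36×10^8 = 9.40 K.

9.40 K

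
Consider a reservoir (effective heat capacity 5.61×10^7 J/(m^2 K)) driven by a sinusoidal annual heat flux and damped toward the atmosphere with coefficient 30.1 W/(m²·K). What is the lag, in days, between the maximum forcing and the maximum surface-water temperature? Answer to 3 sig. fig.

Areal heat capacity C = 5.61×10^7 J/(m^2 K) (given).
ω = 2π / 3.15×10^7 s = 1.99×10^-7 s⁻¹.
Phase lag φ = arctan(Cω/λ) = arctan(11.2/30.1) = 0.356 rad.
Time lag = φ / ω = 0.356 / 1.99×10^-7 = 1.78×10^6 s = 20.7 days.

20.7 days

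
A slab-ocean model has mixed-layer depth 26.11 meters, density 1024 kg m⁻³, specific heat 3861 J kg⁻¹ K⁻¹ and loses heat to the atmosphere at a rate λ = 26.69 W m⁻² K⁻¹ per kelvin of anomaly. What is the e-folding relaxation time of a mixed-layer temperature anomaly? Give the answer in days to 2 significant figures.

Areal heat capacity C = ρ c_p D = 1024 × 3861 × 26.11 = 1.03×10^8 J/(m²·K).
Relaxation time τ = C / λ = 1.03×10^8 / 26.69 = 3.87×10^6 s.
In days: 3.87×10^6 s / (86400 s/day) = 44.8 days.

45 days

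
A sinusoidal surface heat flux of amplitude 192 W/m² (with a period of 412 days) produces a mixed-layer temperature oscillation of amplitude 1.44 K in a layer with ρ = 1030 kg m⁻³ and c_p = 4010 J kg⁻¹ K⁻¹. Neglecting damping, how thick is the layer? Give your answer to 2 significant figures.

180 m

ω = 2π / 3.56×10^7 s = 1.77×10^-7 s⁻¹.
Required C = F₀ / (A ω) = 192 / (1.44 × 1.77×10^-7) = 7.55×10^8 J/(m²·K).
D = C / (ρ c_p) = 7.55×10^8 / (1030 × 4010) = 183 m.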